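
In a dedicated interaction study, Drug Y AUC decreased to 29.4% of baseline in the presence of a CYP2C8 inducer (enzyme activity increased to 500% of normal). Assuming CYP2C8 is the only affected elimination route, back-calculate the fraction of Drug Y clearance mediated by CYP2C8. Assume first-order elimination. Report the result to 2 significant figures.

0.60

CL'/CL = 1 / 0.294 = 3.401
5·fm + (1 − fm) = 3.401
fm = (3.401 − 1) / (5 − 1) = 0.60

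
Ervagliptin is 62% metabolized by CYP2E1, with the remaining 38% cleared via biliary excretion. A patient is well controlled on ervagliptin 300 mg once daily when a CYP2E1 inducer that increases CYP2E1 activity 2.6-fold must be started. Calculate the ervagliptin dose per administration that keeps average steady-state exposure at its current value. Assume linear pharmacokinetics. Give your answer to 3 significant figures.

CYP2E1: 0.62 × 2.6 = 1.612
Other: 0.38 (unchanged)
CL_new/CL_old = 1.612 + 0.38 = 1.992.
Exposure is unchanged when dose changes in proportion to clearance. New dose = 300 mg × 1.992 = 598 mg.

598 mg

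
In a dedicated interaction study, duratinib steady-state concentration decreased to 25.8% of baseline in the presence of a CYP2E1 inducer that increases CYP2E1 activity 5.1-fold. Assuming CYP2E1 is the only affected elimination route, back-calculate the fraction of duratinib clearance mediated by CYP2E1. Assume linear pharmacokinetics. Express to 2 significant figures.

0.70

Let fm be the CYP2E1 fraction. New clearance relative to baseline = fm × 5.1 + (1 − fm).
Steady-state concentration ratio = 1 / (new CL fraction), so new CL fraction = 1 / 0.258 = 3.876.
fm × 5.1 + 1 − fm = 3.876  ⇒  fm × (5.1 − 1) = 2.876  ⇒  fm = 0.70.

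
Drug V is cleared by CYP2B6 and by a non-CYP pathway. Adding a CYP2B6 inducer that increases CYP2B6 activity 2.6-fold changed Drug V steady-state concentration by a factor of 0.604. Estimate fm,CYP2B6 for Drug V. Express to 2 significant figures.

CL'/CL = 1 / 0.604 = 1.656
2.6·fm + (1 − fm) = 1.656
fm = (1.656 − 1) / (2.6 − 1) = 0.41

0.41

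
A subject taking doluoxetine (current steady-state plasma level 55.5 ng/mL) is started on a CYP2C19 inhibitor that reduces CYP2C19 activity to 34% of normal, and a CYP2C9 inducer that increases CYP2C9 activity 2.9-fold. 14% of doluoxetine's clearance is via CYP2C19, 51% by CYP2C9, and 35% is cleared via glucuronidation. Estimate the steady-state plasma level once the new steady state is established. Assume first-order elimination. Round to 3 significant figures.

The CYP2C19 pathway (14% of clearance) is reduced to 0.34× activity: 0.14 × 0.34 = 0.0476.
The CYP2C9 pathway (51% of clearance) rises to 2.9× activity: 0.51 × 2.9 = 1.479.
The remaining 35% of clearance is unaffected.
Relative clearance = 0.0476 + 1.479 + 0.35 = 1.8766.
Steady-state plasma level ∝ 1/CL: new value = 55.5 / 1.8766 = 29.6 ng/mL.

29.6 ng/mL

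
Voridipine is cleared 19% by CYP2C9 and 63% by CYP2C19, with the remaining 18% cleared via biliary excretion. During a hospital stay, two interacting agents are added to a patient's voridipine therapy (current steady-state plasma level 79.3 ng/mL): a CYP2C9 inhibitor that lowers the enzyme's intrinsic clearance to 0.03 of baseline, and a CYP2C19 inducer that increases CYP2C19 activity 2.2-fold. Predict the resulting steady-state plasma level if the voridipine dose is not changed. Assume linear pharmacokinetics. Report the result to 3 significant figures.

The CYP2C9 pathway (19% of clearance) drops to 0.03× activity: 0.19 × 0.03 = 0.0057.
The CYP2C19 pathway (63% of clearance) rises to 2.2× activity: 0.63 × 2.2 = 1.386.
Non-CYP routes (18%) are unchanged.
CL_new/CL_old = 0.0057 + 1.386 + 0.18 = 1.5717.
Dividing the baseline by the relative clearance: 79.3 / 1.5717 = 50.5 ng/mL.

50.5 ng/mL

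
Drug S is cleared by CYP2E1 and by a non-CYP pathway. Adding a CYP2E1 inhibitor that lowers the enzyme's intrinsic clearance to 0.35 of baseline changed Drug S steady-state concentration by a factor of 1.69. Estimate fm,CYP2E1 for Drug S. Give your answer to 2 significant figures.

Call the CYP2E1 fraction fm. After the interaction, CL_new/CL_old = fm × 0.35 + (1 − fm).
Steady-state concentration ratio = 1 / (new CL fraction), so new CL fraction = 1 / 1.69 = 0.5917.
fm × 0.35 + 1 − fm = 0.5917  ⇒  fm × (0.35 − 1) = −0.4083  ⇒  fm = 0.63.

0.63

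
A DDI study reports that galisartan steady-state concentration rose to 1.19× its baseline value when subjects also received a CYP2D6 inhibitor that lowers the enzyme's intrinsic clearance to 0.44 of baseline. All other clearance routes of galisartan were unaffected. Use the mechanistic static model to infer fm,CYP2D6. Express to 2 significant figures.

0.29

CL'/CL = 1 / 1.19 = 0.8403
0.44·fm + (1 − fm) = 0.8403
fm = (0.8403 − 1) / (0.44 − 1) = 0.29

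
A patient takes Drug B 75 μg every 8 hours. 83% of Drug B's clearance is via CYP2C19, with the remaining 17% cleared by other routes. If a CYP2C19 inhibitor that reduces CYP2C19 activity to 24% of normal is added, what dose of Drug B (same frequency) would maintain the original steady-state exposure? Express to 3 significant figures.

27.7 μg

CYP2C19: 0.83 × 0.24 = 0.1992
Other: 0.17 (unchanged)
Relative clearance = 0.1992 + 0.17 = 0.3692.
Exposure is unchanged when dose changes in proportion to clearance. New dose = 75 μg × 0.3692 = 27.7 μg.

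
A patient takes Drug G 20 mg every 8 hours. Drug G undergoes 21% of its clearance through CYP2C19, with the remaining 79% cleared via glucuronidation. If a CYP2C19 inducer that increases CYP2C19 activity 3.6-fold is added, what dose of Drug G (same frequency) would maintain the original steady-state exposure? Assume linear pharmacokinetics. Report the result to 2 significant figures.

31 mg

CYP2C19: 0.21 × 3.6 = 0.756
Other: 0.79 (unchanged)
New clearance relative to baseline: 0.756 + 0.79 = 1.546.
Css,avg = (dose rate)/CL, so holding Css fixed requires dose ∝ CL: 20 × 1.546 = 31 mg.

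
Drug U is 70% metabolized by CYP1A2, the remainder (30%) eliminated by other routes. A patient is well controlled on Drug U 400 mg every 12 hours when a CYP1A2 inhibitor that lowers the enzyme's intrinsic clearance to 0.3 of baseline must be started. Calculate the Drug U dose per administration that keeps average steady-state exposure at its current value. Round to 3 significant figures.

The CYP1A2 pathway (70% of clearance) is reduced to 0.3× activity: 0.7 × 0.3 = 0.21.
Non-CYP routes (30%) are unchanged.
CL_new/CL_old = 0.21 + 0.3 = 0.51.
Exposure is unchanged when dose changes in proportion to clearance. New dose = 400 mg × 0.51 = 204 mg.

204 mg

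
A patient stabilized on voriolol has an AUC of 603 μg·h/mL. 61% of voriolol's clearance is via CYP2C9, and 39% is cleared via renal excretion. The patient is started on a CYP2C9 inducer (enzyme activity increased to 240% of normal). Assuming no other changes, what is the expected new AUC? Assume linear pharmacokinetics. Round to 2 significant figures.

3.3 × 10² μg·h/mL

The CYP2C9 pathway (61% of clearance) rises to 2.4× activity: 0.61 × 2.4 = 1.464.
The remaining 39% of clearance is unaffected.
CL_new/CL_old = 1.464 + 0.39 = 1.854.
AUC ∝ 1/CL, so new value = 603 / 1.854 = 3.3 × 10² μg·h/mL.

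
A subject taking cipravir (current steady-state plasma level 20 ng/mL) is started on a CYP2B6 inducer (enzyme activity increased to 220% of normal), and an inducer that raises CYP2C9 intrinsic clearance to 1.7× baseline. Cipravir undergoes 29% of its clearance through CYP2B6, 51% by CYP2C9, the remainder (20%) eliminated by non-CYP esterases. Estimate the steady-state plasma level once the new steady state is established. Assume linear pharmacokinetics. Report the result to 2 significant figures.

The CYP2B6 pathway (29% of clearance) is boosted to 2.2× activity: 0.29 × 2.2 = 0.638.
The CYP2C9 pathway (51% of clearance) is boosted to 1.7× activity: 0.51 × 1.7 = 0.867.
Non-CYP routes (20%) are unchanged.
New clearance relative to baseline: 0.638 + 0.867 + 0.2 = 1.705.
Dividing the baseline by the relative clearance: 20 / 1.705 = 12 ng/mL.

12 ng/mL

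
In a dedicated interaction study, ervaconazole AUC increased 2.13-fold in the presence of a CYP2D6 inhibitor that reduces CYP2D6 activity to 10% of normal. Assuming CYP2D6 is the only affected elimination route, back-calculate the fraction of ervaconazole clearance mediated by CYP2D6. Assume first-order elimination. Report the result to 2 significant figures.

CL'/CL = 1 / 2.13 = 0.4695
0.1·fm + (1 − fm) = 0.4695
fm = (0.4695 − 1) / (0.1 − 1) = 0.59

0.59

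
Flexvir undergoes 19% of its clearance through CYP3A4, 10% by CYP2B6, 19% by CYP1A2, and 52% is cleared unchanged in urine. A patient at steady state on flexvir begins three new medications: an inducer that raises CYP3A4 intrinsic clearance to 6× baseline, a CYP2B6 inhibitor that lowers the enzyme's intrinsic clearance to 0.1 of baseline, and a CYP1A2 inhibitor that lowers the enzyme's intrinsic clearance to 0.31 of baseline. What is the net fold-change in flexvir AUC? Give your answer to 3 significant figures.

0.578

CYP3A4: 0.19 × 6 = 1.14
CYP2B6: 0.1 × 0.1 = 0.01
CYP1A2: 0.19 × 0.31 = 0.0589
Other: 0.52 (unchanged)
CL_new/CL_old = 1.14 + 0.01 + 0.0589 + 0.52 = 1.7289.
Because AUC varies inversely with clearance, the combined effect is 1 / 1.7289 = 0.578.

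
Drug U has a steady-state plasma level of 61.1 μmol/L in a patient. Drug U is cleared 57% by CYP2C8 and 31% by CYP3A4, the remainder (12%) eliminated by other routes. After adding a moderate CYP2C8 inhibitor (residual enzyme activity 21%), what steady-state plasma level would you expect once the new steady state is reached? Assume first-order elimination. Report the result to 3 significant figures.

The CYP2C8 pathway (57% of clearance) falls to 0.21× activity: 0.57 × 0.21 = 0.1197.
CYP3A4 (31%) and the residual 12% are unaffected.
CL_new/CL_old = 0.1197 + 0.31 + 0.12 = 0.5497.
New steady-state plasma level = baseline ÷ relative clearance = 61.1 / 0.5497 = 111 μmol/L.

111 μmol/L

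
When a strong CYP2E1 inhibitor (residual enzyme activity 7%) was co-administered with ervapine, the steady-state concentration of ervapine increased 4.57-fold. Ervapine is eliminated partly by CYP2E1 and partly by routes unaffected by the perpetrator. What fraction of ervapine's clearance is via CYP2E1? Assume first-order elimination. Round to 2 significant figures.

0.84

Let fm be the CYP2E1 fraction. New clearance relative to baseline = fm × 0.07 + (1 − fm).
Steady-state concentration ratio = 1 / (new CL fraction), so new CL fraction = 1 / 4.57 = 0.2188.
fm × 0.07 + 1 − fm = 0.2188  ⇒  fm × (0.07 − 1) = −0.7812  ⇒  fm = 0.84.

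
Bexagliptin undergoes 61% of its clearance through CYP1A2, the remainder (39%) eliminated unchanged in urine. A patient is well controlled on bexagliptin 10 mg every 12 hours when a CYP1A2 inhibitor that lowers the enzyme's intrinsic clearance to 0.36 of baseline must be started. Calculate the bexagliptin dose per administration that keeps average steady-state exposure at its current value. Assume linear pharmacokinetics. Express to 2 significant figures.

The CYP1A2 pathway (61% of clearance) is reduced to 0.36× activity: 0.61 × 0.36 = 0.2196.
Non-CYP routes (39%) are unchanged.
Relative clearance = 0.2196 + 0.39 = 0.6096.
To maintain the same steady-state level, dose must scale with clearance: new dose = 10 × 0.6096 = 6.1 mg.

6.1 mg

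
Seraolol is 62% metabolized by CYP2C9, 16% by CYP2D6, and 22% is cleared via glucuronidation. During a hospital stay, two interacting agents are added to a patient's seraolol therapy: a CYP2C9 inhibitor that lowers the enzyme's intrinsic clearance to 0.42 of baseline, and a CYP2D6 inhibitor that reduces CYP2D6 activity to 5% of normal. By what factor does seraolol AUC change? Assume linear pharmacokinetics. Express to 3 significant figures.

2.05

The CYP2C9 pathway (62% of clearance) drops to 0.42× activity: 0.62 × 0.42 = 0.2604.
The CYP2D6 pathway (16% of clearance) is reduced to 0.05× activity: 0.16 × 0.05 = 0.008.
The remaining 22% of clearance is unaffected.
CL_new/CL_old = 0.2604 + 0.008 + 0.22 = 0.4884.
AUC ∝ 1/CL: fold-change = 1 / 0.4884 = 2.05.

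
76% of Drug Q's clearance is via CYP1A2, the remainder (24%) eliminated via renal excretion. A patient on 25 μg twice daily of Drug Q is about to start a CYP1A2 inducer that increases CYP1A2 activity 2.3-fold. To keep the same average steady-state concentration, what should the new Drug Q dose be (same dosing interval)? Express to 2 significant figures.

CYP1A2: 0.76 × 2.3 = 1.748
Other: 0.24 (unchanged)
New clearance relative to baseline: 1.748 + 0.24 = 1.988.
Css,avg = (dose rate)/CL, so holding Css fixed requires dose ∝ CL: 25 × 1.988 = 50 μg.

50 μg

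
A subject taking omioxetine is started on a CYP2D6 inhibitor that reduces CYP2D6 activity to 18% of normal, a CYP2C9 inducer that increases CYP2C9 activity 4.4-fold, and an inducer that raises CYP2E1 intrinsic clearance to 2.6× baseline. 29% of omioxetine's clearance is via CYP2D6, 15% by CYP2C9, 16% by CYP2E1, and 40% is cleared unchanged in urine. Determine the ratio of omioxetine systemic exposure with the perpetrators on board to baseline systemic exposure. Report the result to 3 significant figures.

The CYP2D6 pathway (29% of clearance) drops to 0.18× activity: 0.29 × 0.18 = 0.0522.
The CYP2C9 pathway (15% of clearance) is boosted to 4.4× activity: 0.15 × 4.4 = 0.66.
The CYP2E1 pathway (16% of clearance) rises to 2.6× activity: 0.16 × 2.6 = 0.416.
The remaining 40% of clearance is unaffected.
Relative clearance = 0.0522 + 0.66 + 0.416 + 0.4 = 1.5282.
Systemic exposure ∝ 1/CL: fold-change = 1 / 1.5282 = 0.654.

0.654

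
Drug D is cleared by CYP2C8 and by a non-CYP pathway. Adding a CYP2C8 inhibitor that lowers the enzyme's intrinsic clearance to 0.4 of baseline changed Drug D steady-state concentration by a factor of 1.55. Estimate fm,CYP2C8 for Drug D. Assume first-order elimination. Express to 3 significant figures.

Write x for the fraction cleared via CYP2C8. The observed steady-state concentration change means clearance fell to 1/1.55 = 0.6452 of baseline.
Setting x·0.4 + (1 − x) = 0.6452 and solving: x = (0.6452 − 1)/(0.4 − 1) = 0.591.

0.591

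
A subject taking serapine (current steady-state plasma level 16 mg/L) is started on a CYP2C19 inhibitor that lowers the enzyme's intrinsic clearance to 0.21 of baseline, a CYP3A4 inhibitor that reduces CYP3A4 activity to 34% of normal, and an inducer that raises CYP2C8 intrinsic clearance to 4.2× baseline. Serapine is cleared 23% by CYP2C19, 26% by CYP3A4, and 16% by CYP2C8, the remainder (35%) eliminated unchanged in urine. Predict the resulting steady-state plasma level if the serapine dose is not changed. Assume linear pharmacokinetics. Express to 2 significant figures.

The CYP2C19 pathway (23% of clearance) is reduced to 0.21× activity: 0.23 × 0.21 = 0.0483.
The CYP3A4 pathway (26% of clearance) drops to 0.34× activity: 0.26 × 0.34 = 0.0884.
The CYP2C8 pathway (16% of clearance) rises to 4.2× activity: 0.16 × 4.2 = 0.672.
Non-CYP routes (35%) are unchanged.
New clearance relative to baseline: 0.0483 + 0.0884 + 0.672 + 0.35 = 1.1587.
Dividing the baseline by the relative clearance: 16 / 1.1587 = 14 mg/L.

14 mg/L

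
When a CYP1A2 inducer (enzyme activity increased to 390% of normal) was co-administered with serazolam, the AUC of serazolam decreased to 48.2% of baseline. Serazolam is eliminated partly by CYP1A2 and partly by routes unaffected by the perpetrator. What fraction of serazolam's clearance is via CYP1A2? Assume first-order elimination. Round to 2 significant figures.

0.37

Call the CYP1A2 fraction fm. After the interaction, CL_new/CL_old = fm × 3.9 + (1 − fm).
AUC ratio = 1 / (new CL fraction), so new CL fraction = 1 / 0.482 = 2.075.
fm × 3.9 + 1 − fm = 2.075  ⇒  fm × (3.9 − 1) = 1.075  ⇒  fm = 0.37.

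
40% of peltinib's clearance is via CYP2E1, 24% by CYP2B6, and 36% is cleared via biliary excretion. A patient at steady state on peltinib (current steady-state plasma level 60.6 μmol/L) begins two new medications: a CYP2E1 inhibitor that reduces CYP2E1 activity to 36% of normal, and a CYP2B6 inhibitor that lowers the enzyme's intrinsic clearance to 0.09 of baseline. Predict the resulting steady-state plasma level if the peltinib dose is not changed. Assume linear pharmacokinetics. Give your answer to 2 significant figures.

1.2 × 10² μmol/L

CYP2E1: 0.4 × 0.36 = 0.144
CYP2B6: 0.24 × 0.09 = 0.0216
Other: 0.36 (unchanged)
CL_new/CL_old = 0.144 + 0.0216 + 0.36 = 0.5256.
Steady-state plasma level ∝ 1/CL: new value = 60.6 / 0.5256 = 1.2 × 10² μmol/L.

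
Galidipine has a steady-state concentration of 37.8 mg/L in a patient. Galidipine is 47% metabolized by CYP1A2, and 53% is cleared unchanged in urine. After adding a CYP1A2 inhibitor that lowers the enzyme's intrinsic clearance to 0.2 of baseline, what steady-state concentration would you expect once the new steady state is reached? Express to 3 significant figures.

CYP1A2: 0.47 × 0.2 = 0.094
Other: 0.53 (unchanged)
New clearance relative to baseline: 0.094 + 0.53 = 0.624.
With dosing unchanged, steady-state concentration scales as 1/CL: 37.8 / 0.624 = 60.6 mg/L.

60.6 mg/L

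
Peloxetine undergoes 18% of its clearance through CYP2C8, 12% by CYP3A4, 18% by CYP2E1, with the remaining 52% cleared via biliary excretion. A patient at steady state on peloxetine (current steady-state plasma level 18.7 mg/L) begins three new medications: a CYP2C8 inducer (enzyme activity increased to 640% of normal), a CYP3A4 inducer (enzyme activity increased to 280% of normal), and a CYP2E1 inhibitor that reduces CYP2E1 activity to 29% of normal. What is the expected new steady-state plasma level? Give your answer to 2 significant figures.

9.1 mg/L

The CYP2C8 pathway (18% of clearance) is boosted to 6.4× activity: 0.18 × 6.4 = 1.152.
The CYP3A4 pathway (12% of clearance) rises to 2.8× activity: 0.12 × 2.8 = 0.336.
The CYP2E1 pathway (18% of clearance) is reduced to 0.29× activity: 0.18 × 0.29 = 0.0522.
The remaining 52% of clearance is unaffected.
CL_new/CL_old = 1.152 + 0.336 + 0.0522 + 0.52 = 2.0602.
New steady-state plasma level = 18.7 / 2.0602 = 9.1 mg/L (concentration scales inversely with clearance).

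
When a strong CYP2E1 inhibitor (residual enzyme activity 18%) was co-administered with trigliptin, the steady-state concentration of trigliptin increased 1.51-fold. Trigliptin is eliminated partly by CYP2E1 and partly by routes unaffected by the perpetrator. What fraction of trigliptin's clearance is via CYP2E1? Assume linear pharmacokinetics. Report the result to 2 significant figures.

0.41

Let fm be the CYP2E1 fraction. New clearance relative to baseline = fm × 0.18 + (1 − fm).
Steady-state concentration ratio = 1 / (new CL fraction), so new CL fraction = 1 / 1.51 = 0.6623.
fm × 0.18 + 1 − fm = 0.6623  ⇒  fm × (0.18 − 1) = −0.3377  ⇒  fm = 0.41.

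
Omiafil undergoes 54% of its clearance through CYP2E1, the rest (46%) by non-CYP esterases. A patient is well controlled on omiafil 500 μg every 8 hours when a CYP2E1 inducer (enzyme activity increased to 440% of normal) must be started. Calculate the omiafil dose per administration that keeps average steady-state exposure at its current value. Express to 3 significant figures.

1.42 × 10³ μg

The CYP2E1 pathway (54% of clearance) increases to 4.4× activity: 0.54 × 4.4 = 2.376.
Non-CYP routes (46%) are unchanged.
Relative clearance = 2.376 + 0.46 = 2.836.
To maintain the same steady-state level, dose must scale with clearance: new dose = 500 × 2.836 = 1.42 × 10³ μg.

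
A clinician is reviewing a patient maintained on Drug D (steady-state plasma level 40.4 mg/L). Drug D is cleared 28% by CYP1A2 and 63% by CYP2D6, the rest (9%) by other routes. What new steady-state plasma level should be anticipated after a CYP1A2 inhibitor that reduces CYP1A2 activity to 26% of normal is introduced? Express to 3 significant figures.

CYP1A2: 0.28 × 0.26 = 0.0728
CYP2D6: 0.63 (unchanged)
Other: 0.09 (unchanged)
Relative clearance = 0.0728 + 0.63 + 0.09 = 0.7928.
Steady-state plasma level ∝ 1/CL, so new value = 40.4 / 0.7928 = 51.0 mg/L.

51.0 mg/L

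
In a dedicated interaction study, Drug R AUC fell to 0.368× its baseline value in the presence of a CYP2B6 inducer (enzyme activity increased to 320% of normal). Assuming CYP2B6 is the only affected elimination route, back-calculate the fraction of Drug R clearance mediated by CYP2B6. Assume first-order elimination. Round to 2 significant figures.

Let fm be the CYP2B6 fraction. New clearance relative to baseline = fm × 3.2 + (1 − fm).
AUC ratio = 1 / (new CL fraction), so new CL fraction = 1 / 0.368 = 2.717.
fm × 3.2 + 1 − fm = 2.717  ⇒  fm × (3.2 − 1) = 1.717  ⇒  fm = 0.78.

0.78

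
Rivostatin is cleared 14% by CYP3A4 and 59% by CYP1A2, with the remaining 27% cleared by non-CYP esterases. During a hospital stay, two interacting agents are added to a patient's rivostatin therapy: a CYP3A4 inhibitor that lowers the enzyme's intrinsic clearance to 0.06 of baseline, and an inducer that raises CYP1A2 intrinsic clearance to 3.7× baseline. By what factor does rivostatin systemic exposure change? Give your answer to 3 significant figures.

The CYP3A4 pathway (14% of clearance) drops to 0.06× activity: 0.14 × 0.06 = 0.0084.
The CYP1A2 pathway (59% of clearance) is boosted to 3.7× activity: 0.59 × 3.7 = 2.183.
Non-CYP routes (27%) are unchanged.
CL_new/CL_old = 0.0084 + 2.183 + 0.27 = 2.4614.
Systemic exposure ∝ 1/CL: fold-change = 1 / 2.4614 = 0.406.

0.406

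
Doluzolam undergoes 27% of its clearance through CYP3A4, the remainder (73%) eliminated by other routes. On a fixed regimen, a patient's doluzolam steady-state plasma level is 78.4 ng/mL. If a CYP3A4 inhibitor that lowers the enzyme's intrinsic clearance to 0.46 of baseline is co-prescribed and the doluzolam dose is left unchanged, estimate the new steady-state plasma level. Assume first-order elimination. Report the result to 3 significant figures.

91.8 ng/mL

The CYP3A4 pathway (27% of clearance) falls to 0.46× activity: 0.27 × 0.46 = 0.1242.
The remaining 73% of clearance is unaffected.
Relative clearance = 0.1242 + 0.73 = 0.8542.
New steady-state plasma level = baseline ÷ relative clearance = 78.4 / 0.8542 = 91.8 ng/mL.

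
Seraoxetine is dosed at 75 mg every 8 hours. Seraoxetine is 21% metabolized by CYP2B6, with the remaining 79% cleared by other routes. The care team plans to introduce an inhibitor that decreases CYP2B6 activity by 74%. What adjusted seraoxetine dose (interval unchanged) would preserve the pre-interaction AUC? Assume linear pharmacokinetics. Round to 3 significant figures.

The CYP2B6 pathway (21% of clearance) falls to 0.26× activity: 0.21 × 0.26 = 0.0546.
Non-CYP routes (79%) are unchanged.
New clearance relative to baseline: 0.0546 + 0.79 = 0.8446.
Exposure is unchanged when dose changes in proportion to clearance. New dose = 75 mg × 0.8446 = 63.3 mg.

63.3 mg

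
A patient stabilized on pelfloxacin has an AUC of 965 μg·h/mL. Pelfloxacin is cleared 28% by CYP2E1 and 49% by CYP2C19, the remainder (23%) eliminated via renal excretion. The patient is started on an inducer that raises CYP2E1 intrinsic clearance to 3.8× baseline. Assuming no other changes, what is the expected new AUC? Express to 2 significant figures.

The CYP2E1 pathway (28% of clearance) rises to 3.8× activity: 0.28 × 3.8 = 1.064.
CYP2C19 (49%) and the residual 23% are unaffected.
Relative clearance = 1.064 + 0.49 + 0.23 = 1.784.
AUC ∝ 1/CL, so new value = 965 / 1.784 = 5.4 × 10² μg·h/mL.

5.4 × 10² μg·h/mL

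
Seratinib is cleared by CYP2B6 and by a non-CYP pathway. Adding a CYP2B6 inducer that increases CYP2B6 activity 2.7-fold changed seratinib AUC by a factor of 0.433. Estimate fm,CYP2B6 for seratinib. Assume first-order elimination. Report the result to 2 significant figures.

0.77

Call the CYP2B6 fraction fm. After the interaction, CL_new/CL_old = fm × 2.7 + (1 − fm).
AUC ratio = 1 / (new CL fraction), so new CL fraction = 1 / 0.433 = 2.309.
fm × 2.7 + 1 − fm = 2.309  ⇒  fm × (2.7 − 1) = 1.309  ⇒  fm = 0.77.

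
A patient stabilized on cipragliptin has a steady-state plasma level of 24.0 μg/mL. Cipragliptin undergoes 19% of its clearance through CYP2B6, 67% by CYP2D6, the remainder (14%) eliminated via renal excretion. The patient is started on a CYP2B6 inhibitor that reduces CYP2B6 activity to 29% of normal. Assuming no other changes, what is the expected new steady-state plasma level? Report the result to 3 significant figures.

27.7 μg/mL

The CYP2B6 pathway (19% of clearance) falls to 0.29× activity: 0.19 × 0.29 = 0.0551.
CYP2D6 (67%) and the residual 14% are unaffected.
New clearance relative to baseline: 0.0551 + 0.67 + 0.14 = 0.8651.
With dosing unchanged, steady-state plasma level scales as 1/CL: 24.0 / 0.8651 = 27.7 μg/mL.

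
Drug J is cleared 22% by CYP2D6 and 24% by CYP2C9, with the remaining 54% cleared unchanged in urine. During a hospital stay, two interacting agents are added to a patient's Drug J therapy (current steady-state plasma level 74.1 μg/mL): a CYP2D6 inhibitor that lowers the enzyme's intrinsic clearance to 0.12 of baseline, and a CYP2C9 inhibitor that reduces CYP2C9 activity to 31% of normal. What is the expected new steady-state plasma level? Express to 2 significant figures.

1.2 × 10² μg/mL

CYP2D6: 0.22 × 0.12 = 0.0264
CYP2C9: 0.24 × 0.31 = 0.0744
Other: 0.54 (unchanged)
New clearance relative to baseline: 0.0264 + 0.0744 + 0.54 = 0.6408.
New steady-state plasma level = 74.1 / 0.6408 = 1.2 × 10² μg/mL (concentration scales inversely with clearance).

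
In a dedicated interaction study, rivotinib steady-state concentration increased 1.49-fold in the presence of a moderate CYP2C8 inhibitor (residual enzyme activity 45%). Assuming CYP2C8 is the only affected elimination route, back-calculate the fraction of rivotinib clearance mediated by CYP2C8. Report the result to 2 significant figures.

0.60

Write x for the fraction cleared via CYP2C8. The observed steady-state concentration change means clearance fell to 1/1.49 = 0.6711 of baseline.
Only the CYP2C8 route changed, so 0.6711 = x·0.45 + (1 − x), giving x = 0.60.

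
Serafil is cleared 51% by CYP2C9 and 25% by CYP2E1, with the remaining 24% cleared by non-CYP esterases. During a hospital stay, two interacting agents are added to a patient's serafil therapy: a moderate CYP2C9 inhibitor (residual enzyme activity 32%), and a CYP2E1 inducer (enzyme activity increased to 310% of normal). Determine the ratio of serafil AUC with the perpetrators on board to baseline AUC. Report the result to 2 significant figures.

The CYP2C9 pathway (51% of clearance) is reduced to 0.32× activity: 0.51 × 0.32 = 0.1632.
The CYP2E1 pathway (25% of clearance) rises to 3.1× activity: 0.25 × 3.1 = 0.775.
The remaining 24% of clearance is unaffected.
CL_new/CL_old = 0.1632 + 0.775 + 0.24 = 1.1782.
Net AUC ratio = 1 / 1.1782 = 0.85.

0.85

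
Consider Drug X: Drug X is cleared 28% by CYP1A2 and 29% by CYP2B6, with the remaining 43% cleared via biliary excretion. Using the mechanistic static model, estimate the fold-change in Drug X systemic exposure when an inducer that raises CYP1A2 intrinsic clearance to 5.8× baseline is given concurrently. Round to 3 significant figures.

The CYP1A2 pathway (28% of clearance) increases to 5.8× activity: 0.28 × 5.8 = 1.624.
CYP2B6 (29%) and the residual 43% are unaffected.
New clearance relative to baseline: 1.624 + 0.29 + 0.43 = 2.344.
Systemic exposure is inversely proportional to clearance, so the fold-change is 1 / 2.344 = 0.427.

0.427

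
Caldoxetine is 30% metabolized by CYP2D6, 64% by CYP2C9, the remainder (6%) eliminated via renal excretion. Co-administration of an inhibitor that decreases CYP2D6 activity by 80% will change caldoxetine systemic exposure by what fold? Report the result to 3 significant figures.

The CYP2D6 pathway (30% of clearance) drops to 0.2× activity: 0.3 × 0.2 = 0.06.
CYP2C9 (64%) and the residual 6% are unaffected.
CL_new/CL_old = 0.06 + 0.64 + 0.06 = 0.76.
Since systemic exposure ∝ 1/CL, the ratio is 1 / 0.76 = 1.32.

1.32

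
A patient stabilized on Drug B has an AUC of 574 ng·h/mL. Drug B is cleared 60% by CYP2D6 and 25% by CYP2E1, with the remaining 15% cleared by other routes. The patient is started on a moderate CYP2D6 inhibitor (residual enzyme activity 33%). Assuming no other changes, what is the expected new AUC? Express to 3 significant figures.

960 ng·h/mL

The CYP2D6 pathway (60% of clearance) falls to 0.33× activity: 0.6 × 0.33 = 0.198.
CYP2E1 (25%) and the residual 15% are unaffected.
Relative clearance = 0.198 + 0.25 + 0.15 = 0.598.
AUC ∝ 1/CL, so new value = 574 / 0.598 = 960 ng·h/mL.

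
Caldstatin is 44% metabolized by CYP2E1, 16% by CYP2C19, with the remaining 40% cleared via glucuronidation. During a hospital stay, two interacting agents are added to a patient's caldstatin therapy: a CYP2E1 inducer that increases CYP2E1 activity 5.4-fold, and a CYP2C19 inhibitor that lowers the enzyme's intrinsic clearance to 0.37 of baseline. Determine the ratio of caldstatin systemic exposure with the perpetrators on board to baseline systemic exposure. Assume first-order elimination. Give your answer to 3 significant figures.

0.353

CYP2E1: 0.44 × 5.4 = 2.376
CYP2C19: 0.16 × 0.37 = 0.0592
Other: 0.4 (unchanged)
CL_new/CL_old = 2.376 + 0.0592 + 0.4 = 2.8352.
Because systemic exposure varies inversely with clearance, the combined effect is 1 / 2.8352 = 0.353.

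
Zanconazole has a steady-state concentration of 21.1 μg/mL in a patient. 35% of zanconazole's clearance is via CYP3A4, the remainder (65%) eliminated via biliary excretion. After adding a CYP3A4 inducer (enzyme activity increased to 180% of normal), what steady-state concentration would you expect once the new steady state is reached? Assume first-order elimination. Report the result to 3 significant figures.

16.5 μg/mL

The CYP3A4 pathway (35% of clearance) rises to 1.8× activity: 0.35 × 1.8 = 0.63.
Non-CYP routes (65%) are unchanged.
Relative clearance = 0.63 + 0.65 = 1.28.
With dosing unchanged, steady-state concentration scales as 1/CL: 21.1 / 1.28 = 16.5 μg/mL.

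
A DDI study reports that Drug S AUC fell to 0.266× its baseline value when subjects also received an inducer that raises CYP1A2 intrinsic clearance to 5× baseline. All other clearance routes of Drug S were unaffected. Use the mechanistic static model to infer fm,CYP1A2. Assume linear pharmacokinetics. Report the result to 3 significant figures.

CL'/CL = 1 / 0.266 = 3.759
5·fm + (1 − fm) = 3.759
fm = (3.759 − 1) / (5 − 1) = 0.690

0.690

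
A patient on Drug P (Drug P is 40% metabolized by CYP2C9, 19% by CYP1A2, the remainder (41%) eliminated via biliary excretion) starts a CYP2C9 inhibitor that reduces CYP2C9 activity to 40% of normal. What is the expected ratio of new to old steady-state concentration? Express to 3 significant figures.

The CYP2C9 pathway (40% of clearance) drops to 0.4× activity: 0.4 × 0.4 = 0.16.
CYP1A2 (19%) and the residual 41% are unaffected.
Relative clearance = 0.16 + 0.19 + 0.41 = 0.76.
Since steady-state concentration ∝ 1/CL, the ratio is 1 / 0.76 = 1.32.

1.32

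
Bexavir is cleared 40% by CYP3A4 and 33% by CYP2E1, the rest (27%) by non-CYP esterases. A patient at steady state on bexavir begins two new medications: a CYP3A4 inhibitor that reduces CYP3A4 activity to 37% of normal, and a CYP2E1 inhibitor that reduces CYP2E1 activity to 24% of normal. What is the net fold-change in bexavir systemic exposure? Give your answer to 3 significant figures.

2.01

The CYP3A4 pathway (40% of clearance) falls to 0.37× activity: 0.4 × 0.37 = 0.148.
The CYP2E1 pathway (33% of clearance) drops to 0.24× activity: 0.33 × 0.24 = 0.0792.
Non-CYP routes (27%) are unchanged.
Relative clearance = 0.148 + 0.0792 + 0.27 = 0.4972.
Because systemic exposure varies inversely with clearance, the combined effect is 1 / 0.4972 = 2.01.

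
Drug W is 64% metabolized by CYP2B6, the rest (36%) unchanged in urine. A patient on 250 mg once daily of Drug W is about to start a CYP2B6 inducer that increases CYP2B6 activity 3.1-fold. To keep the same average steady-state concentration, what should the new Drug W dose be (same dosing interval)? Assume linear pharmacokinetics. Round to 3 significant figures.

586 mg

The CYP2B6 pathway (64% of clearance) rises to 3.1× activity: 0.64 × 3.1 = 1.984.
The remaining 36% of clearance is unaffected.
CL_new/CL_old = 1.984 + 0.36 = 2.344.
Css,avg = (dose rate)/CL, so holding Css fixed requires dose ∝ CL: 250 × 2.344 = 586 mg.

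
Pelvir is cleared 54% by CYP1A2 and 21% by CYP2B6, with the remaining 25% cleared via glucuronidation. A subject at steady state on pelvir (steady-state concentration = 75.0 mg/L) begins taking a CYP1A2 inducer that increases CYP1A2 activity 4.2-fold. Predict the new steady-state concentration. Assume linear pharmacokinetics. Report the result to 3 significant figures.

The CYP1A2 pathway (54% of clearance) increases to 4.2× activity: 0.54 × 4.2 = 2.268.
CYP2B6 (21%) and the residual 25% are unaffected.
New clearance relative to baseline: 2.268 + 0.21 + 0.25 = 2.728.
New steady-state concentration = baseline ÷ relative clearance = 75.0 / 2.728 = 27.5 mg/L.

27.5 mg/L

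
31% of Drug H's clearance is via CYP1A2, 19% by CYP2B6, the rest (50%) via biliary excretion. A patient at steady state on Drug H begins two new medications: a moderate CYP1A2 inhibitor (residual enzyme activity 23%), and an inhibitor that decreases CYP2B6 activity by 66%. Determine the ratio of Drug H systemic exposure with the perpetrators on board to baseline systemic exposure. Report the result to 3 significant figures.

1.57

CYP1A2: 0.31 × 0.23 = 0.0713
CYP2B6: 0.19 × 0.34 = 0.0646
Other: 0.5 (unchanged)
New clearance relative to baseline: 0.0713 + 0.0646 + 0.5 = 0.6359.
Systemic exposure ∝ 1/CL: fold-change = 1 / 0.6359 = 1.57.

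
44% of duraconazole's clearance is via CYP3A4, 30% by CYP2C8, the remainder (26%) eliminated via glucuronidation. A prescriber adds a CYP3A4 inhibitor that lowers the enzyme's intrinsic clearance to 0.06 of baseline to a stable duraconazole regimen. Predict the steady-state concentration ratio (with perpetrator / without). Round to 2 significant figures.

1.7

The CYP3A4 pathway (44% of clearance) drops to 0.06× activity: 0.44 × 0.06 = 0.0264.
CYP2C8 (30%) and the residual 26% are unaffected.
Relative clearance = 0.0264 + 0.3 + 0.26 = 0.5864.
Since steady-state concentration ∝ 1/CL, the ratio is 1 / 0.5864 = 1.7.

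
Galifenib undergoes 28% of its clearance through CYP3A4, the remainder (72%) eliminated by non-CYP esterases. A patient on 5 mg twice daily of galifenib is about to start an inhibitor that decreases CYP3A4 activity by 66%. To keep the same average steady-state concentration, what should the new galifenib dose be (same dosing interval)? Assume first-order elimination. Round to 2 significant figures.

The CYP3A4 pathway (28% of clearance) is reduced to 0.34× activity: 0.28 × 0.34 = 0.0952.
Non-CYP routes (72%) are unchanged.
New clearance relative to baseline: 0.0952 + 0.72 = 0.8152.
Exposure is unchanged when dose changes in proportion to clearance. New dose = 5 mg × 0.8152 = 4.1 mg.

4.1 mg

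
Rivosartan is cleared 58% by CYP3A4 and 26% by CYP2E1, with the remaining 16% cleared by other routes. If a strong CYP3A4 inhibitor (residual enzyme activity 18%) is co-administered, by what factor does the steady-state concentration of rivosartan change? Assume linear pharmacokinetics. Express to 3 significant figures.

CYP3A4: 0.58 × 0.18 = 0.1044
CYP2E1: 0.26 (unchanged)
Other: 0.16 (unchanged)
Relative clearance = 0.1044 + 0.26 + 0.16 = 0.5244.
Steady-state concentration ratio = CL_old/CL_new = 1 / 0.5244 = 1.91.

1.91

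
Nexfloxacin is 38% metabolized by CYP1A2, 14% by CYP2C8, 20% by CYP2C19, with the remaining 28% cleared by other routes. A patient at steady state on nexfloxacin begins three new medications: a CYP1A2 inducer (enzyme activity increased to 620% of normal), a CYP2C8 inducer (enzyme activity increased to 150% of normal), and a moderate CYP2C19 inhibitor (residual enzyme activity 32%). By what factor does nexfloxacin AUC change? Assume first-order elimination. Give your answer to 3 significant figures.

The CYP1A2 pathway (38% of clearance) is boosted to 6.2× activity: 0.38 × 6.2 = 2.356.
The CYP2C8 pathway (14% of clearance) increases to 1.5× activity: 0.14 × 1.5 = 0.21.
The CYP2C19 pathway (20% of clearance) drops to 0.32× activity: 0.2 × 0.32 = 0.064.
Non-CYP routes (28%) are unchanged.
CL_new/CL_old = 2.356 + 0.21 + 0.064 + 0.28 = 2.91.
AUC ∝ 1/CL: fold-change = 1 / 2.91 = 0.344.

0.344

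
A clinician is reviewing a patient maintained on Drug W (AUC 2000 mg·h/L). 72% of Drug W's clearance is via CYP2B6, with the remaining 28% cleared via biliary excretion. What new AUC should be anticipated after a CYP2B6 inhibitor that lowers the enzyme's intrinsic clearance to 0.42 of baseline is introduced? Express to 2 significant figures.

3.4 × 10³ mg·h/L

CYP2B6: 0.72 × 0.42 = 0.3024
Other: 0.28 (unchanged)
New clearance relative to baseline: 0.3024 + 0.28 = 0.5824.
AUC ∝ 1/CL, so new value = 2000 / 0.5824 = 3.4 × 10³ mg·h/L.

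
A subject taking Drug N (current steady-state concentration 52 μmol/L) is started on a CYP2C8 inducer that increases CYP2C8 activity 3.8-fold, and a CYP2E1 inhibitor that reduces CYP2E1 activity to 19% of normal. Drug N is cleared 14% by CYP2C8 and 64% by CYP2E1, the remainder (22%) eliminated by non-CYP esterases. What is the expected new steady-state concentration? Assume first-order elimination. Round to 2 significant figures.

The CYP2C8 pathway (14% of clearance) is boosted to 3.8× activity: 0.14 × 3.8 = 0.532.
The CYP2E1 pathway (64% of clearance) drops to 0.19× activity: 0.64 × 0.19 = 0.1216.
Non-CYP routes (22%) are unchanged.
Relative clearance = 0.532 + 0.1216 + 0.22 = 0.8736.
Dividing the baseline by the relative clearance: 52 / 0.8736 = 60 μmol/L.

60 μmol/L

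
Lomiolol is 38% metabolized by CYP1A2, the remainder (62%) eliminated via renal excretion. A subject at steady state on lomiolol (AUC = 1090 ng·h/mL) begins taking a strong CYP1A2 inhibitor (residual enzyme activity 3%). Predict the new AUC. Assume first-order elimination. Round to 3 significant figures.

1.73 × 10³ ng·h/mL

CYP1A2: 0.38 × 0.03 = 0.0114
Other: 0.62 (unchanged)
New clearance relative to baseline: 0.0114 + 0.62 = 0.6314.
With dosing unchanged, AUC scales as 1/CL: 1090 / 0.6314 = 1.73 × 10³ ng·h/mL.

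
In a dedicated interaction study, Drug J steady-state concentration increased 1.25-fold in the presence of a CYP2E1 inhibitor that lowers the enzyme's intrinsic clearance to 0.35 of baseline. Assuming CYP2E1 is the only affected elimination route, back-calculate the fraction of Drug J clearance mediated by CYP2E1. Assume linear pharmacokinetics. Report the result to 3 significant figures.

0.308

Let x = fm,CYP2E1. Because steady-state concentration ∝ 1/CL, relative clearance fell to 1/1.25 = 0.8.
Only the CYP2E1 route changed, so 0.8 = x·0.35 + (1 − x), giving x = 0.308.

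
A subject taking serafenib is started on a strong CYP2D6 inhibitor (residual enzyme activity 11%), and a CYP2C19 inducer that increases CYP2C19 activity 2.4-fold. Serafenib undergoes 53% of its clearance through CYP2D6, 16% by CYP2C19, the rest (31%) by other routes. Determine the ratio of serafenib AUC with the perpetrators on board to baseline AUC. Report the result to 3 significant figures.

1.33

The CYP2D6 pathway (53% of clearance) is reduced to 0.11× activity: 0.53 × 0.11 = 0.0583.
The CYP2C19 pathway (16% of clearance) rises to 2.4× activity: 0.16 × 2.4 = 0.384.
The remaining 31% of clearance is unaffected.
CL_new/CL_old = 0.0583 + 0.384 + 0.31 = 0.7523.
AUC ∝ 1/CL: fold-change = 1 / 0.7523 = 1.33.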